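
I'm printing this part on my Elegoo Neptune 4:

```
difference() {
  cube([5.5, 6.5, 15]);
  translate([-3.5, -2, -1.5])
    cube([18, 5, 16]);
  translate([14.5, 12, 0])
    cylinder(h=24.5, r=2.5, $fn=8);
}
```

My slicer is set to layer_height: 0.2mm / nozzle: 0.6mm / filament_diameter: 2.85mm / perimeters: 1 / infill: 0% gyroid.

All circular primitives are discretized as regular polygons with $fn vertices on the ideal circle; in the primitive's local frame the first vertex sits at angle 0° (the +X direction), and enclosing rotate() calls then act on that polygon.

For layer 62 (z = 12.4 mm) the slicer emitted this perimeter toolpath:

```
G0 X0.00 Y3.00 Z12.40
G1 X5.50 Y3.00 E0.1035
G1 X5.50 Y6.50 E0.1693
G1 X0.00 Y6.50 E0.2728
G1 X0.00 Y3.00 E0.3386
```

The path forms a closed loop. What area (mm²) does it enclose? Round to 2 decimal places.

Apply the shoelace formula to the sequence of (X, Y) vertices; enclosed area = 19.25 mm².

19.25 mm²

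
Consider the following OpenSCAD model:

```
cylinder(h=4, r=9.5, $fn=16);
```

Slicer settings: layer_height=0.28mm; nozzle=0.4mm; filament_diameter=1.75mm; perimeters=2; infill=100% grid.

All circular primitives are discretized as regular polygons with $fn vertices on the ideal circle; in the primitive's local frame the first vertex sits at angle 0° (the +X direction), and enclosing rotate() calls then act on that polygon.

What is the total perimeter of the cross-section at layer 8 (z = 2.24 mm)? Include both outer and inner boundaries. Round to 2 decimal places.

59.31 mm

At z = 2.24 mm: the cylinder: section is a regular 16-gon, circumradius r=9.5 (perimeter = 2·16·9.500·sin(180°/16) = 59.31 mm). Overall, the cross-section is a single solid region. Total boundary length (outer) = 59.31 mm.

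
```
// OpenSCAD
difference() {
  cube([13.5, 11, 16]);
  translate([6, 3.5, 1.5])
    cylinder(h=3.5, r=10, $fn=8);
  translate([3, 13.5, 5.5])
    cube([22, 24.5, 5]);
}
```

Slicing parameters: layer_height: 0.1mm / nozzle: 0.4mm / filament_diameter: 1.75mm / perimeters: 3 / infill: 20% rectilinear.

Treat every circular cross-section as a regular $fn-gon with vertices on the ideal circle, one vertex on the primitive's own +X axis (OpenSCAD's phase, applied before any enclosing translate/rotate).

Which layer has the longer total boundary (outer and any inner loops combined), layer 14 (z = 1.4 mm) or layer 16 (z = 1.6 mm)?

layer 14 (z = 1.4 mm)

Layer 14 (z = 1.4): the cube (footprint 13.5×11) is included at this height (perimeter 49.00 mm); the cylinder at (6, 3.5) is absent (z outside [1.5, 5]); the cube at (3, 13.5) is absent (z outside [5.5, 10.5]); Subtracting the remaining from the first: none of the subtracted shapes is present at this height, so the 13.5×11 cube is unchanged — boundary = 49.00 mm. So its perimeter = 49.00 mm. Layer 16 (z = 1.6): the cube is present — its section is the full 13.5×11 rectangle (perimeter 49.00 mm); the r=10 cylinder at (6, 3.5) gives a regular 8-gon of circumradius 10 (constant along its height) (perimeter = 2·8·10.000·sin(180°/8) = 61.23 mm); the cube at (3, 13.5) is not intersected at this z (z outside [5.5, 10.5]); After the difference (first − rest): starting from the 13.5×11 cube, the r=10 cylinder at (6, 3.5) partially overlaps it — only the 147.87 mm² overlap (of its 282.84 mm²) is removed, clipping the outline — boundary = 5.17 mm. So its perimeter = 5.17 mm. Layer 14 is larger (49.00 vs 5.17 mm).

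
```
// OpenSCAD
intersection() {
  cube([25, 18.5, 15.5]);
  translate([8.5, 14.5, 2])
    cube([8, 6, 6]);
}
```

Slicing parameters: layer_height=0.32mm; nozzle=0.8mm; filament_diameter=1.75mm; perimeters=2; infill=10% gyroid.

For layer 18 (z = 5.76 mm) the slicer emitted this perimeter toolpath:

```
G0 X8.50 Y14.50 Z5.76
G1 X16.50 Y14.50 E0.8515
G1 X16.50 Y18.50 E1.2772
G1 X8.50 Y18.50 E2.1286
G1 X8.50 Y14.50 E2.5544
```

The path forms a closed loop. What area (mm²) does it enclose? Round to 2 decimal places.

Apply the shoelace formula to the sequence of (X, Y) vertices; enclosed area = 32.00 mm².

32.00 mm²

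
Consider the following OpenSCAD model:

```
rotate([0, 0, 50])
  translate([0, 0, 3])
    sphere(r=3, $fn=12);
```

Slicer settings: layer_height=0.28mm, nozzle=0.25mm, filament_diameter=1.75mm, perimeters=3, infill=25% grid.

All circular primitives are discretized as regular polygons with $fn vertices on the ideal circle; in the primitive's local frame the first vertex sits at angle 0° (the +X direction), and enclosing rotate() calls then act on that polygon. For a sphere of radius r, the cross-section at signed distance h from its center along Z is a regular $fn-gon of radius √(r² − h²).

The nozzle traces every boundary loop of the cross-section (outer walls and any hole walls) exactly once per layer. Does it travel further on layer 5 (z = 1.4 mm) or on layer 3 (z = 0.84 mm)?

layer 5 (z = 1.4 mm)

Layer 5 (z = 1.4): the sphere: section is a regular 12-gon, circumradius = √(r²−h²) = √(3²−1.6²) = 2.538 (perimeter = 2·12·2.538·sin(180°/12) = 15.76 mm); (rotated 50° about Z; rotation is an isometry so areas/perimeters/island counts are preserved). So its perimeter = 15.76 mm. Layer 3 (z = 0.84): the r=3 sphere contributes a regular 12-gon of circumradius √(3²−2.16²) = 2.082 (perimeter = 2·12·2.082·sin(180°/12) = 12.93 mm); (rotated 50° about Z; rotation is an isometry so areas/perimeters/island counts are preserved). So its perimeter = 12.93 mm. Layer 5 is larger (15.76 vs 12.93 mm).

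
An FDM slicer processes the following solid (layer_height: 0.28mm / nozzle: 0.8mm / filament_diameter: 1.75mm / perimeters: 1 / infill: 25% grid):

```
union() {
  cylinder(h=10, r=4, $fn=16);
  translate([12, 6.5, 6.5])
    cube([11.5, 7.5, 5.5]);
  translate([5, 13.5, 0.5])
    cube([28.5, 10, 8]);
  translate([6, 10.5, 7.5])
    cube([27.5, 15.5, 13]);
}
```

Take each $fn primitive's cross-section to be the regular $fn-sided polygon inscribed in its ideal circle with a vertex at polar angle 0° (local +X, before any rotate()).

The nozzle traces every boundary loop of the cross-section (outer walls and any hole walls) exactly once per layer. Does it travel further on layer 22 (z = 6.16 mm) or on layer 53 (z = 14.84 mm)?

Layer 22 (z = 6.16): the cylinder: section is a regular 16-gon, circumradius r=4 (perimeter = 2·16·4.000·sin(180°/16) = 24.97 mm); the cube at (12, 6.5) is not intersected at this z (z outside [6.5, 12]); the cube at (5, 13.5) (footprint 28.5×10) is included at this height (perimeter 77.00 mm); the cube at (6, 10.5) does not reach this height (z outside [7.5, 20.5]); Combining (union): the 2 present regions are separate (no shared area or edge), so areas and boundary lengths simply add and each stays a separate island — boundary = 101.97 mm. So its perimeter = 101.97 mm. Layer 53 (z = 14.84): the cylinder does not reach this height (z outside [0, 10]); the cube at (12, 6.5) is not intersected at this z (z outside [6.5, 12]); the cube at (5, 13.5) is absent (z outside [0.5, 8.5]); the 27.5×15.5 cube at (6, 10.5) contributes its full rectangle (perimeter 86.00 mm); Taking the union: only the 27.5×15.5 cube at (6, 10.5) is present, so the union is just that shape — boundary = 86.00 mm. So its perimeter = 86.00 mm. Layer 22 is larger (101.97 vs 86.00 mm).

layer 22 (z = 6.16 mm)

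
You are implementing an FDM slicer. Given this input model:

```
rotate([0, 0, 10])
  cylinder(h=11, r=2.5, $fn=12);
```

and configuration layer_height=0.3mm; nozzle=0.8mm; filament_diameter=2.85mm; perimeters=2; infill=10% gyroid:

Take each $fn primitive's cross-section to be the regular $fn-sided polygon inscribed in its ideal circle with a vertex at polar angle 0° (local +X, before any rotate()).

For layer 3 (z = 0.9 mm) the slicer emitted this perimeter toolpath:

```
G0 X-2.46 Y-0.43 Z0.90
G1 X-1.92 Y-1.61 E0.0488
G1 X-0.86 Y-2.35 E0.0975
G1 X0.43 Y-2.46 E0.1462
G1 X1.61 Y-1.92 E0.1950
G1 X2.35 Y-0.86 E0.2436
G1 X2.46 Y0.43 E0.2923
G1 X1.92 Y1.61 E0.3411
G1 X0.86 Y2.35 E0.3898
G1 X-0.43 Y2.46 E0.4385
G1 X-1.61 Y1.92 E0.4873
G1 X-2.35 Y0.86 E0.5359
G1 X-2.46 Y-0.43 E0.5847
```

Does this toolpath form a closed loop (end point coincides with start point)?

Start point (G0): (-2.46, -0.43). End point (last G1): the path returns to the start — closed.

yes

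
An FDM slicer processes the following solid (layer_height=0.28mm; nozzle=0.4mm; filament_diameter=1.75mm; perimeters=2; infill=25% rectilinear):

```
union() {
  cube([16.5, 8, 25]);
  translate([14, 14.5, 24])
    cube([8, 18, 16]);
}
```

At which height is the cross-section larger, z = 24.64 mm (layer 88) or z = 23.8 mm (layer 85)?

layer 88 (z = 24.64 mm)

Layer 88 (z = 24.64): the cube is present — its section is the full 16.5×8 rectangle (area 132.00 mm²); the cube at (14, 14.5) (footprint 8×18) is included at this height (area 144.00 mm²); Combining (union): the 2 present regions are separate (no shared area or edge), so areas and boundary lengths simply add and each stays a separate island — area = 276.00 mm². So its area = 276.00 mm². Layer 85 (z = 23.8): the 16.5×8 cube contributes its full rectangle (area 132.00 mm²); the cube at (14, 14.5) is not intersected at this z (z outside [24, 40]); Combining (union): only the 16.5×8 cube is present, so the union is just that shape — area = 132.00 mm². So its area = 132.00 mm². Layer 88 is larger (276.00 vs 132.00 mm²).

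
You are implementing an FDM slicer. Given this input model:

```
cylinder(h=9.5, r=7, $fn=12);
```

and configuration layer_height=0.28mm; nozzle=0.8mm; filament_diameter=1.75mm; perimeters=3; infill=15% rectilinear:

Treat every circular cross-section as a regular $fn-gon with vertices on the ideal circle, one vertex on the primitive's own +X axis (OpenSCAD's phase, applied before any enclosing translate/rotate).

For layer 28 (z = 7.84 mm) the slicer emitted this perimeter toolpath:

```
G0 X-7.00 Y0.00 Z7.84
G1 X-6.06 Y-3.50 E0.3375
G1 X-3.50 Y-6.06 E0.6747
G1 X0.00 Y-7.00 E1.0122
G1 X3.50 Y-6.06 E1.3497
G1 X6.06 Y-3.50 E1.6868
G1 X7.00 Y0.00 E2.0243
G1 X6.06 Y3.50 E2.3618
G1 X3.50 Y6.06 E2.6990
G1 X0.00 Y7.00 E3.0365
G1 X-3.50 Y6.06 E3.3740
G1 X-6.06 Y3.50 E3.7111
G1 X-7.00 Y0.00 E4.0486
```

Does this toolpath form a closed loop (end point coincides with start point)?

yes

Start point (G0): (-7.00, 0.00). End point (last G1): the path returns to the start — closed.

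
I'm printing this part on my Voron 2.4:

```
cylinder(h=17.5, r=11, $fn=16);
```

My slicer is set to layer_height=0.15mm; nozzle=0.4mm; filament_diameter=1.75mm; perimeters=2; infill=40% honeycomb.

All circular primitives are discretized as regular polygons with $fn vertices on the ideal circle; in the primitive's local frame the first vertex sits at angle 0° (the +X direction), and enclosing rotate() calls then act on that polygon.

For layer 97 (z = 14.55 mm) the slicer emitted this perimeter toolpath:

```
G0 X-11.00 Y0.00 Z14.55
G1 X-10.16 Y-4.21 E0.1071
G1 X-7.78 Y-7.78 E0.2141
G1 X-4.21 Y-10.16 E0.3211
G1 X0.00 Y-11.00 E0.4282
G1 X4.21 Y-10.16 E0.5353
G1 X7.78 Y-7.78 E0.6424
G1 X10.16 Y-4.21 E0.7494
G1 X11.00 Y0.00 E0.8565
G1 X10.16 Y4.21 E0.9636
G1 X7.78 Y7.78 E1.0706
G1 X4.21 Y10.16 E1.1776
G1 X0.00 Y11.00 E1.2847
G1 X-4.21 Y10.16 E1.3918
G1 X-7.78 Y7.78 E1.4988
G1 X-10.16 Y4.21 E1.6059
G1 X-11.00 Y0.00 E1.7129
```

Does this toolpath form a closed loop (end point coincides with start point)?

Start point (G0): (-11.00, 0.00). End point (last G1): the path returns to the start — closed.

yes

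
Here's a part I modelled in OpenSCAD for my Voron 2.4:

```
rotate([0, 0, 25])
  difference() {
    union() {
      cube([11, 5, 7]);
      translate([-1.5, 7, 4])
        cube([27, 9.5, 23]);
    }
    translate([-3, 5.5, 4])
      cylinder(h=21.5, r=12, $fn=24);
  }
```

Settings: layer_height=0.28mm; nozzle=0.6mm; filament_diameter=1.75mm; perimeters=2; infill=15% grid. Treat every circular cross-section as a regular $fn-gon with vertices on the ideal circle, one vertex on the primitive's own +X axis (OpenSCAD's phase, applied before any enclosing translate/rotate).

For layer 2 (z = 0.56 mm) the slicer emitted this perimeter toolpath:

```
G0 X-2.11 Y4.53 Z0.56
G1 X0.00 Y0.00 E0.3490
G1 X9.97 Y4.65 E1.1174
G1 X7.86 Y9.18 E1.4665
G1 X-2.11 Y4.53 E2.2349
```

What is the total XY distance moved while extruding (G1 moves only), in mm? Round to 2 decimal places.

32.00 mm

Sum the Euclidean lengths of each G1 segment: total = 32.00 mm.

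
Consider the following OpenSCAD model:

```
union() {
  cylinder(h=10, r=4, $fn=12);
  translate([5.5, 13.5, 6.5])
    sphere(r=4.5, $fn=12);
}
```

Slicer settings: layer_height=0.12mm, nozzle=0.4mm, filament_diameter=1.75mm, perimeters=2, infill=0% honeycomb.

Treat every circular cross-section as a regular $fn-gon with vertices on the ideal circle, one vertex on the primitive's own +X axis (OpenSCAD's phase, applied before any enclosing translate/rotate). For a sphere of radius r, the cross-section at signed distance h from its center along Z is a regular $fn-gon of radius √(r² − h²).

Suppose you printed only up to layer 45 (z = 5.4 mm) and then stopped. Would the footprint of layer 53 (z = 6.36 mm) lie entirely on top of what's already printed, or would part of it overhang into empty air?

part overhangs

Compare the two slices. At z = 5.4: the r=4 cylinder gives a regular 12-gon of circumradius 4 (constant along its height) (area = (12/2)·4.000²·sin(360°/12) = 48.00 mm²); the sphere at (5.5, 13.5): section is a regular 12-gon, circumradius = √(r²−h²) = √(4.5²−1.1²) = 4.363 (area = (12/2)·4.363²·sin(360°/12) = 57.12 mm²); Merging all regions: the 2 present regions are separate (no shared area or edge), so areas and boundary lengths simply add and each stays a separate island — area = 105.12 mm². At z = 6.36: the r=4 cylinder contributes a regular 12-gon of circumradius 4 (area = (12/2)·4.000²·sin(360°/12) = 48.00 mm²); the r=4.5 sphere at (5.5, 13.5) slices to a regular 12-gon of circumradius 4.498 (√(r²−h²) with h=0.14 from center) (area = (12/2)·4.498²·sin(360°/12) = 60.69 mm²); Merging all regions: the 2 present regions are separate (no shared area or edge), so areas and boundary lengths simply add and each stays a separate island — area = 108.69 mm². Checking containment: at z = 6.36 the cross-section extends beyond the z = 5.4 cross-section by about 3.57 mm².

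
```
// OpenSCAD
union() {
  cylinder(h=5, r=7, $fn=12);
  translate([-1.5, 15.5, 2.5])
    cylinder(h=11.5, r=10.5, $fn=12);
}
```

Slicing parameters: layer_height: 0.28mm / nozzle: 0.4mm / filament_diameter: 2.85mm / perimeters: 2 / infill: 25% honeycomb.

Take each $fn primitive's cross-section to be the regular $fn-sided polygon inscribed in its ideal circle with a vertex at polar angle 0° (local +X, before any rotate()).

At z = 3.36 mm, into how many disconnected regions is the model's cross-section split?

At z = 3.36 mm: the cylinder: section is a regular 12-gon, circumradius r=7; the r=10.5 cylinder at (-1.5, 15.5) gives a regular 12-gon of circumradius 10.5 (constant along its height); Combining (union): the regions partially overlap (shared area 7.01 mm²), so overlapping operands fuse into one piece — 1 connected region. The result has 1 disconnected region.

1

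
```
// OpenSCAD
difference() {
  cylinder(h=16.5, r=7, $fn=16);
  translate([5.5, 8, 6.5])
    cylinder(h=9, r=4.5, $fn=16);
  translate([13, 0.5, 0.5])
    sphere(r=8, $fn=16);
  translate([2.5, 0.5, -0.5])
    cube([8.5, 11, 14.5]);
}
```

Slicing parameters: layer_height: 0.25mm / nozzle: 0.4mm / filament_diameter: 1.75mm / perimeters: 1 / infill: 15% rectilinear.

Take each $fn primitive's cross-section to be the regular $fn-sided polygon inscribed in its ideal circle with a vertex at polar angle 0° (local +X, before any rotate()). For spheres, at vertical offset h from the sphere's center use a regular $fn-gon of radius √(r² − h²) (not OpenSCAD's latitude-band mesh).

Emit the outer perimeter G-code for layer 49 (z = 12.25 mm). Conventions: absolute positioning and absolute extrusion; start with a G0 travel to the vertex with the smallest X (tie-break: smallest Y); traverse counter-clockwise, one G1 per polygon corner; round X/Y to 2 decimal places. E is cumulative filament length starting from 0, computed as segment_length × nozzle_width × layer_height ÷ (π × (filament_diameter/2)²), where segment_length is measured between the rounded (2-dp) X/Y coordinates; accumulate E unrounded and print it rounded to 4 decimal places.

At z = 12.25 mm: the cylinder: section is a regular 16-gon, circumradius r=7; the r=4.5 cylinder at (5.5, 8) gives a regular 16-gon of circumradius 4.5 (constant along its height); the sphere at (13, 0.5) is absent (|z−center|=11.750 > r=8); the cube at (2.5, 0.5) (footprint 8.5×11) is included at this height; Subtracting the remaining from the first: starting from the r=7 cylinder, the r=4.5 cylinder at (5.5, 8) partially overlaps it — only the 6.36 mm² overlap (of its 61.99 mm²) is removed, clipping the outline; the 8.5×11 cube at (2.5, 0.5) partially overlaps it — only the 13.44 mm² overlap (of its 93.50 mm²) is removed, clipping the outline — 1 connected region. The outline is a single polygon with 19 vertices. Extrusion per mm of travel: 0.4 × 0.25 / (π × 0.875²) = 0.041575. Accumulating E over each segment gives final E = 1.8967.

G0 X-7.00 Y0.00 Z12.25
G1 X-6.47 Y-2.68 E0.1136
G1 X-4.95 Y-4.95 E0.2272
G1 X-2.68 Y-6.47 E0.3407
G1 X0.00 Y-7.00 E0.4543
G1 X2.68 Y-6.47 E0.5679
G1 X4.95 Y-4.95 E0.6815
G1 X6.47 Y-2.68 E0.7951
G1 X7.00 Y0.00 E0.9086
G1 X6.90 Y0.50 E0.9298
G1 X2.50 Y0.50 E1.1128
G1 X2.50 Y4.70 E1.2874
G1 X2.32 Y4.82 E1.2964
G1 X1.34 Y6.28 E1.3695
G1 X1.25 Y6.75 E1.3894
G1 X0.00 Y7.00 E1.4424
G1 X-2.68 Y6.47 E1.5560
G1 X-4.95 Y4.95 E1.6695
G1 X-6.47 Y2.68 E1.7831
G1 X-7.00 Y0.00 E1.8967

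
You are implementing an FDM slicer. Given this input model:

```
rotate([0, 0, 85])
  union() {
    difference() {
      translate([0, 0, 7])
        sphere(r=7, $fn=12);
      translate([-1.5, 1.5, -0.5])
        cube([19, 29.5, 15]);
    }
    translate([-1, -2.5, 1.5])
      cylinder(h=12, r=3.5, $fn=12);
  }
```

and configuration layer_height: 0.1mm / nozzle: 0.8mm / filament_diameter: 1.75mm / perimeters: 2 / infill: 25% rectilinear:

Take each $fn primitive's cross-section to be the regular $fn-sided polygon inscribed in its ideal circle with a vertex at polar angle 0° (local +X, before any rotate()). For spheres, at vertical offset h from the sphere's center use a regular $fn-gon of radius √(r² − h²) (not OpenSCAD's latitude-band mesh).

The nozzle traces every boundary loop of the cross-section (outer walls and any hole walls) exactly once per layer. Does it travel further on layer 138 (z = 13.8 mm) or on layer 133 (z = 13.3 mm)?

layer 133 (z = 13.3 mm)

Layer 138 (z = 13.8): the r=7 sphere contributes a regular 12-gon of circumradius √(7²−6.8²) = 1.661 (perimeter = 2·12·1.661·sin(180°/12) = 10.32 mm); the cube at (-1.5, 1.5) is present — its section is the full 19×29.5 rectangle (perimeter 97.00 mm); Subtracting the remaining from the first: starting from the r=7 sphere, the 19×29.5 cube at (-1.5, 1.5) partially overlaps it — only the 0.10 mm² overlap (of its 560.50 mm²) is removed, clipping the outline — boundary = 10.28 mm; the cylinder at (-1, -2.5) is absent (z outside [1.5, 13.5]); Taking the union: only that combined region is present, so the union is just that shape — boundary = 10.28 mm; (whole slice rotated 85° about Z — lengths, areas and connectivity unchanged). So its perimeter = 10.28 mm. Layer 133 (z = 13.3): the r=7 sphere slices to a regular 12-gon of circumradius 3.051 (√(r²−h²) with h=6.3 from center) (perimeter = 2·12·3.051·sin(180°/12) = 18.95 mm); the cube at (-1.5, 1.5) is present — its section is the full 19×29.5 rectangle (perimeter 97.00 mm); Taking the first minus the rest: starting from the r=7 sphere, the 19×29.5 cube at (-1.5, 1.5) partially overlaps it — only the 4.73 mm² overlap (of its 560.50 mm²) is removed, clipping the outline — boundary = 19.51 mm; the r=3.5 cylinder at (-1, -2.5) gives a regular 12-gon of circumradius 3.5 (constant along its height) (perimeter = 2·12·3.500·sin(180°/12) = 21.74 mm); Merging all regions: the regions partially overlap (shared area 15.38 mm²), so the edge portions inside another operand are dropped and the merged outline is re-measured after clipping — boundary = 26.61 mm; (rotated 85° about Z; rotation is an isometry so areas/perimeters/island counts are preserved). So its perimeter = 26.61 mm. Layer 133 is larger (26.61 vs 10.28 mm).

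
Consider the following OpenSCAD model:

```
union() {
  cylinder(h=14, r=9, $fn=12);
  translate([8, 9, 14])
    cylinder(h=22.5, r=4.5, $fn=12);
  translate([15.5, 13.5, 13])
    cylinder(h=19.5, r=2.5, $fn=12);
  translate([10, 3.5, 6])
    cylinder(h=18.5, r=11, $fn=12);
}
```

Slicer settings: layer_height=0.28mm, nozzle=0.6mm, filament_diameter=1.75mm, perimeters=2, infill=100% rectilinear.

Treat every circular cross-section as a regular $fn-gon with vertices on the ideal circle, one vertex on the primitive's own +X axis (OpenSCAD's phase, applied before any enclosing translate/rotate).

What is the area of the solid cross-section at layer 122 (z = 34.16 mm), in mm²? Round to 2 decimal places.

At z = 34.16 mm: the cylinder does not reach this height (z outside [0, 14]); the r=4.5 cylinder at (8, 9) gives a regular 12-gon of circumradius 4.5 (constant along its height) (area = (12/2)·4.500²·sin(360°/12) = 60.75 mm²); the cylinder at (15.5, 13.5) is absent (z outside [13, 32.5]); the cylinder at (10, 3.5) does not reach this height (z outside [6, 24.5]); Merging all regions: only the r=4.5 cylinder at (8, 9) is present, so the union is just that shape — area = 60.75 mm². Overall, the cross-section is a single solid region. Net area = 60.75 mm².

60.75 mm²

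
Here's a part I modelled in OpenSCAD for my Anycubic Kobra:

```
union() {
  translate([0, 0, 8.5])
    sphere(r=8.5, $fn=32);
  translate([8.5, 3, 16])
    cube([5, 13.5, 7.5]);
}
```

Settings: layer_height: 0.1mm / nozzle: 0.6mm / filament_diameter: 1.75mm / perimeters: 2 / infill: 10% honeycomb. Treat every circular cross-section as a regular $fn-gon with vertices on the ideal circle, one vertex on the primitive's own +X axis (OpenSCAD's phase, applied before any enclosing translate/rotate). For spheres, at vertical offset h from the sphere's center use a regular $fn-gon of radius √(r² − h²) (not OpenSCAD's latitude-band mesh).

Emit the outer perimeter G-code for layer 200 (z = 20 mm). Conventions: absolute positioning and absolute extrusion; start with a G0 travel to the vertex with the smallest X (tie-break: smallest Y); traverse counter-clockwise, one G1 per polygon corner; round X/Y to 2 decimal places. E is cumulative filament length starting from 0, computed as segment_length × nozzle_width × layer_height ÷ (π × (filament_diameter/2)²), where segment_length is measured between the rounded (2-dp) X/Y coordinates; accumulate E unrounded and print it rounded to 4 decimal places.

At z = 20 mm: the sphere does not reach this height (|z−center|=11.500 > r=8.5); the cube at (8.5, 3) is present — its section is the full 5×13.5 rectangle; Taking the union: only the 5×13.5 cube at (8.5, 3) is present, so the union is just that shape — 1 connected region. The outline is a single polygon with 4 vertices. Extrusion per mm of travel: 0.6 × 0.1 / (π × 0.875²) = 0.024945. Accumulating E over each segment gives final E = 0.9230.

G0 X8.50 Y3.00 Z20.00
G1 X13.50 Y3.00 E0.1247
G1 X13.50 Y16.50 E0.4615
G1 X8.50 Y16.50 E0.5862
G1 X8.50 Y3.00 E0.9230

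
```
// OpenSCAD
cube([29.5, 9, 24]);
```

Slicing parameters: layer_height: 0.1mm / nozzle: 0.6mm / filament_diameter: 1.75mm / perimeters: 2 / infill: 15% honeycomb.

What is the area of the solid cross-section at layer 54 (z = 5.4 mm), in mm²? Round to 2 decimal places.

At z = 5.4 mm: the cube is present — its section is the full 29.5×9 rectangle (area 265.50 mm²). Overall, the cross-section is a single solid region. Net area = 265.50 mm².

265.50 mm²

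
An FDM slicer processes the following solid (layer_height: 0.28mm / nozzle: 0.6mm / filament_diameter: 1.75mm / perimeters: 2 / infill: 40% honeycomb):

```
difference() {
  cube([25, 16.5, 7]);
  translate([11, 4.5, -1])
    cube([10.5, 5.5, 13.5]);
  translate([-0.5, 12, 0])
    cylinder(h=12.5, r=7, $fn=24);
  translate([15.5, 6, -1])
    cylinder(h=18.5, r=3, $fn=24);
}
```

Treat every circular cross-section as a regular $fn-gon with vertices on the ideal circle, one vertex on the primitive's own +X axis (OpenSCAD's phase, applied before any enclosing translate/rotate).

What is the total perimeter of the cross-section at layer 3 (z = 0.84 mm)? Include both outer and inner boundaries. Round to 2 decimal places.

At z = 0.84 mm: the 25×16.5 cube contributes its full rectangle (perimeter 83.00 mm); the cube at (11, 4.5) (footprint 10.5×5.5) is included at this height (perimeter 32.00 mm); the r=7 cylinder at (-0.5, 12) gives a regular 24-gon of circumradius 7 (constant along its height) (perimeter = 2·24·7.000·sin(180°/24) = 43.86 mm); the cylinder at (15.5, 6): section is a regular 24-gon, circumradius r=3 (perimeter = 2·24·3.000·sin(180°/24) = 18.80 mm); Subtracting the remaining from the first: starting from the 25×16.5 cube, the 10.5×5.5 cube at (11, 4.5) lies wholly inside it (removes its full 57.75 mm² and its 32.00 mm outline becomes a hole wall); the r=7 cylinder at (-0.5, 12) partially overlaps it — only the 61.28 mm² overlap (of its 152.19 mm²) is removed, clipping the outline; the r=3 cylinder at (15.5, 6) partially overlaps it — only the 5.42 mm² overlap (of its 27.95 mm²) is removed, clipping the outline — boundary (outer + 1 inner loop) = 115.22 mm. Overall, the cross-section is one region with 1 hole. Total boundary length (outer + inner) = 115.22 mm.

115.22 mm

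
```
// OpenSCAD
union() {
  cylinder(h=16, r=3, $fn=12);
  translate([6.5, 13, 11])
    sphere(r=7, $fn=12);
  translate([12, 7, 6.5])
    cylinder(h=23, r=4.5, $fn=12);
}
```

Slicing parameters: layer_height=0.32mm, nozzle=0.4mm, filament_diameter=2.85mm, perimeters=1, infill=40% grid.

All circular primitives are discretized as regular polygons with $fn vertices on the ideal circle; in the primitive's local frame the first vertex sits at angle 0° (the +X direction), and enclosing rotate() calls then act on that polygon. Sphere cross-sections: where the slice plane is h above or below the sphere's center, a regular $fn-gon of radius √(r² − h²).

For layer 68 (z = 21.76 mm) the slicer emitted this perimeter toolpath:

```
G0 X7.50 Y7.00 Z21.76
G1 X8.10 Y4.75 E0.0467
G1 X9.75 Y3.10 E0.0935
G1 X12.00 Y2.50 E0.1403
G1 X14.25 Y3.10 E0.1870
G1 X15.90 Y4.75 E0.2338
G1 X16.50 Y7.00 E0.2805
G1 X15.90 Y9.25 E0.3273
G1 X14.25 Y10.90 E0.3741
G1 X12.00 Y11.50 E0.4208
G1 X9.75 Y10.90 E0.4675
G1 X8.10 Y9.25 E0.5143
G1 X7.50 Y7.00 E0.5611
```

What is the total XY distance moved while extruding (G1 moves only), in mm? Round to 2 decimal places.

Sum the Euclidean lengths of each G1 segment: total = 27.96 mm.

27.96 mm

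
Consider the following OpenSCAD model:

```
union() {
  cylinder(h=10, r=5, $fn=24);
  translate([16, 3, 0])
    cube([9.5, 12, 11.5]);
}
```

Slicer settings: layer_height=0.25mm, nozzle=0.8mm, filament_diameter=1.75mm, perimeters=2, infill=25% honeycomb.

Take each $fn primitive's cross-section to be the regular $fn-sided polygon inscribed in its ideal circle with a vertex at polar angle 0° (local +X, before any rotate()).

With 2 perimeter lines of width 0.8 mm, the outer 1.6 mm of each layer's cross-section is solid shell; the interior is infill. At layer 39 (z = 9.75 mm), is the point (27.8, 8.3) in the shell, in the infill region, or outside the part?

At z = 9.75 mm: the cylinder: section is a regular 24-gon, circumradius r=5; the cube at (16, 3) (footprint 9.5×12) is included at this height; Merging all regions: the 2 present regions are separate (no shared area or edge), so areas and boundary lengths simply add and each stays a separate island — 2 connected regions. Overall, the cross-section has 2 separate islands. The nearest boundary edge runs (25.50, 15.00)→(25.50, 3.00); distance from the point to it = 2.30 mm. The point is not inside any of the regions above, so it lies outside the cross-section (2.30 mm from the nearest boundary).

outside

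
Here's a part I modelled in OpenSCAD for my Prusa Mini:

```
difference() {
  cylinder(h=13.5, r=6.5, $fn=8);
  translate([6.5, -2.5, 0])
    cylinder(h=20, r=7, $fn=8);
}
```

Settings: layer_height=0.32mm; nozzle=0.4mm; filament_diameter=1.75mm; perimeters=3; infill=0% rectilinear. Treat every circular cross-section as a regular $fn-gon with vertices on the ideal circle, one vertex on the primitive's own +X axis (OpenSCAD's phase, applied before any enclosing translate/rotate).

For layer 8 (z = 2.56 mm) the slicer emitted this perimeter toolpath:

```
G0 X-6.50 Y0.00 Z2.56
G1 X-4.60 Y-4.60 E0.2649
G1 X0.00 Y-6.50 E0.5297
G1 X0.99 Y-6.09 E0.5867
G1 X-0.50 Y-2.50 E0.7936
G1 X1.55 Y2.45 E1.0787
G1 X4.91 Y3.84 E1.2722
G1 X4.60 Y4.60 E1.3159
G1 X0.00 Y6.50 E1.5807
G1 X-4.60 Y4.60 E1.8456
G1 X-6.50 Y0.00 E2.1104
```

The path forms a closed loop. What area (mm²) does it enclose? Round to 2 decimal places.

Apply the shoelace formula to the sequence of (X, Y) vertices; enclosed area = 75.95 mm².

75.95 mm²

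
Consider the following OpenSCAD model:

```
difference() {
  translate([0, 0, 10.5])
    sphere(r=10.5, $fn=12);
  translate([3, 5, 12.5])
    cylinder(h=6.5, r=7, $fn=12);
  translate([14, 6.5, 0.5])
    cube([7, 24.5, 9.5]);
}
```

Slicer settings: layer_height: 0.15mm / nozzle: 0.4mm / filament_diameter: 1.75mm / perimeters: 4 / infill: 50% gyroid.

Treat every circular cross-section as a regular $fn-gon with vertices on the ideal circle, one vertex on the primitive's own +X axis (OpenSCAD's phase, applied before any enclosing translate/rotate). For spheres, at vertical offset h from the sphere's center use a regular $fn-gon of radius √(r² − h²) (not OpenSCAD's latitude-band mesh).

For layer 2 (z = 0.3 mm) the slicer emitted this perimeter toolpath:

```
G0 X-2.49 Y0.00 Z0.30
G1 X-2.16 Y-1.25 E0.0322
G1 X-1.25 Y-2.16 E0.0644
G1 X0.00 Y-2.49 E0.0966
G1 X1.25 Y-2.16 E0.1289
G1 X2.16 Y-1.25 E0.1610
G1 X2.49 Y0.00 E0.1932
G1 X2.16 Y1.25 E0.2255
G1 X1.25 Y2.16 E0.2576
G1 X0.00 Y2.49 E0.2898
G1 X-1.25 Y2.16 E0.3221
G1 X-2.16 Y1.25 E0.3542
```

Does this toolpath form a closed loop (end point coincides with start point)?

Start point (G0): (-2.49, 0.00). End point (last G1): the path does not return to the start — open.

no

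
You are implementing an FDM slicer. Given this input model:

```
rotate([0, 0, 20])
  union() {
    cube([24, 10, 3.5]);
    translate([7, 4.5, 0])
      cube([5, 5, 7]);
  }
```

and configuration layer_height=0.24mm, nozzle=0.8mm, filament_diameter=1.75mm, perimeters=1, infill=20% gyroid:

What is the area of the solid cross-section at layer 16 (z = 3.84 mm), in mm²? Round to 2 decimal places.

At z = 3.84 mm: the cube is absent (z outside [0, 3.5]); the cube at (7, 4.5) is present — its section is the full 5×5 rectangle (area 25.00 mm²); Merging all regions: only the 5×5 cube at (7, 4.5) is present, so the union is just that shape — area = 25.00 mm²; (rotated 20° about Z; rotation is an isometry so areas/perimeters/island counts are preserved). Overall, the cross-section is a single solid region. Net area = 25.00 mm².

25.00 mm²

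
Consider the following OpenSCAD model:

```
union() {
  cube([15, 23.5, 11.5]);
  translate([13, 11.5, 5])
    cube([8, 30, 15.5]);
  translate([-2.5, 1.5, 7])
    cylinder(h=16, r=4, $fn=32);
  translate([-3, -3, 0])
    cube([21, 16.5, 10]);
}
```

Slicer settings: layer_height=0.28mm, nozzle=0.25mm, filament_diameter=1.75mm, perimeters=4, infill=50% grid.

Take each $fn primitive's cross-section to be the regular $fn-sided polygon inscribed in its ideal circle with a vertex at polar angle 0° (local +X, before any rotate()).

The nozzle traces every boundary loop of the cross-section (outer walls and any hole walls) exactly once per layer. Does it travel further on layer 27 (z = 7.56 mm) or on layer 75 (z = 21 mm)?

Layer 27 (z = 7.56): the cube is present — its section is the full 15×23.5 rectangle (perimeter 77.00 mm); the cube at (13, 11.5) (footprint 8×30) is included at this height (perimeter 76.00 mm); the cylinder at (-2.5, 1.5): section is a regular 32-gon, circumradius r=4 (perimeter = 2·32·4.000·sin(180°/32) = 25.09 mm); the 21×16.5 cube at (-3, -3) contributes its full rectangle (perimeter 75.00 mm); Merging all regions: the regions partially overlap (shared area 261.45 mm²), so the edge portions inside another operand are dropped and the merged outline is re-measured after clipping — boundary = 140.64 mm. So its perimeter = 140.64 mm. Layer 75 (z = 21): the cube does not reach this height (z outside [0, 11.5]); the cube at (13, 11.5) is absent (z outside [5, 20.5]); the cylinder at (-2.5, 1.5): section is a regular 32-gon, circumradius r=4 (perimeter = 2·32·4.000·sin(180°/32) = 25.09 mm); the cube at (-3, -3) is not intersected at this z (z outside [0, 10]); Combining (union): only the r=4 cylinder at (-2.5, 1.5) is present, so the union is just that shape — boundary = 25.09 mm. So its perimeter = 25.09 mm. Layer 27 is larger (140.64 vs 25.09 mm).

layer 27 (z = 7.56 mm)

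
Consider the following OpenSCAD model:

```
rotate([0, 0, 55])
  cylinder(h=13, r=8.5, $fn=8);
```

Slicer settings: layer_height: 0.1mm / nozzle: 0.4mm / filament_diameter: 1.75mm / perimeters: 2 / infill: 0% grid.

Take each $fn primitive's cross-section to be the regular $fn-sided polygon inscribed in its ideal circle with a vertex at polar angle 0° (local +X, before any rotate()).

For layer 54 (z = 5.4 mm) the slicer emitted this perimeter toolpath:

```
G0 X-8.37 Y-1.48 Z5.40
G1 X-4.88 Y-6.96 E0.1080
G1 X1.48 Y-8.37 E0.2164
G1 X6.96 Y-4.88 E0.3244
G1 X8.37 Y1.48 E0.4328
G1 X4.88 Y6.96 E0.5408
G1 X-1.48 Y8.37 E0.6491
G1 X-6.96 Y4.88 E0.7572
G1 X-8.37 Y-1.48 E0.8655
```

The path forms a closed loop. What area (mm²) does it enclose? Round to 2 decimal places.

204.36 mm²

Apply the shoelace formula to the sequence of (X, Y) vertices; enclosed area = 204.36 mm².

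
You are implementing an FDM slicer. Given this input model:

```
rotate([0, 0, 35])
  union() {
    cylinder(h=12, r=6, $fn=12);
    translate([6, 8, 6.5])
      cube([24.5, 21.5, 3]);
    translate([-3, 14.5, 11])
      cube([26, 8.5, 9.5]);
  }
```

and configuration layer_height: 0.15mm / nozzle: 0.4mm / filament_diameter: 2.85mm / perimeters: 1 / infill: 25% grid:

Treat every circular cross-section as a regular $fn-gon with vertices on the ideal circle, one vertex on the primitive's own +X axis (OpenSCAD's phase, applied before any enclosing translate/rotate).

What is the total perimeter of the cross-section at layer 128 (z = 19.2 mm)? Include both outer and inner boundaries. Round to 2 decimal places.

At z = 19.2 mm: the cylinder is absent (z outside [0, 12]); the cube at (6, 8) is absent (z outside [6.5, 9.5]); the 26×8.5 cube at (-3, 14.5) contributes its full rectangle (perimeter 69.00 mm); Combining (union): only the 26×8.5 cube at (-3, 14.5) is present, so the union is just that shape — boundary = 69.00 mm; (whole slice rotated 35° about Z — lengths, areas and connectivity unchanged). Overall, the cross-section is a single solid region. Total boundary length (outer) = 69.00 mm.

69.00 mm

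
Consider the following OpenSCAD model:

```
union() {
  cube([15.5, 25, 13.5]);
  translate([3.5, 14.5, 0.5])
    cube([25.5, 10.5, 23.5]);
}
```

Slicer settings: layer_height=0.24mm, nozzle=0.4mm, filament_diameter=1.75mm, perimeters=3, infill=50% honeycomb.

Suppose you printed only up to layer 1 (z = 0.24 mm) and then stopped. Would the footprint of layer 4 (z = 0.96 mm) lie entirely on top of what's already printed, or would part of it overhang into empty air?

part overhangs

Compare the two slices. At z = 0.24: the cube (footprint 15.5×25) is included at this height (area 387.50 mm²); the cube at (3.5, 14.5) is absent (z outside [0.5, 24]); Merging all regions: only the 15.5×25 cube is present, so the union is just that shape — area = 387.50 mm². At z = 0.96: the 15.5×25 cube contributes its full rectangle (area 387.50 mm²); the 25.5×10.5 cube at (3.5, 14.5) contributes its full rectangle (area 267.75 mm²); Taking the union: the regions partially overlap — summed areas 655.25 mm² minus the doubly-counted overlap 126.00 mm² gives 529.25 mm² — area = 529.25 mm². Checking containment: at z = 0.96 the cross-section extends beyond the z = 0.24 cross-section by about 141.75 mm².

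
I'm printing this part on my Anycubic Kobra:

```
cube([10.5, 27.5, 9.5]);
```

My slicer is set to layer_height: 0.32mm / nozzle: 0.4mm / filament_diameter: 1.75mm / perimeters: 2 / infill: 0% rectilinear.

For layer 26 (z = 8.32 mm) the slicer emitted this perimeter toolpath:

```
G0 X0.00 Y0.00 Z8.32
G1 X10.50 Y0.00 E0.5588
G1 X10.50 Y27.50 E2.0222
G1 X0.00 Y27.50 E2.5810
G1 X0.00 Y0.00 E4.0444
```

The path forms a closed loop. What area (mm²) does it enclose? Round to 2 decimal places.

Apply the shoelace formula to the sequence of (X, Y) vertices; enclosed area = 288.75 mm².

288.75 mm²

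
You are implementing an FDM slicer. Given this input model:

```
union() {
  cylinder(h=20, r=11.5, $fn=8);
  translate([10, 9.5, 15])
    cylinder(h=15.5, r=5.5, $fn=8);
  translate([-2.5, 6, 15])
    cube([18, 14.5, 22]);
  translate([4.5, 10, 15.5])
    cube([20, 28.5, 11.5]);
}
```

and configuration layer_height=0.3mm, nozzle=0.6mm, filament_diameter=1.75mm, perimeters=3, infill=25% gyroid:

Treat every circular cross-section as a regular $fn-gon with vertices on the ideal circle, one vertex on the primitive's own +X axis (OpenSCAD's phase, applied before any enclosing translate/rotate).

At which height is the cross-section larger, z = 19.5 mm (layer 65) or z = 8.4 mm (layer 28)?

Layer 65 (z = 19.5): the r=11.5 cylinder gives a regular 8-gon of circumradius 11.5 (constant along its height) (area = (8/2)·11.500²·sin(360°/8) = 374.06 mm²); the cylinder at (10, 9.5): section is a regular 8-gon, circumradius r=5.5 (area = (8/2)·5.500²·sin(360°/8) = 85.56 mm²); the cube at (-2.5, 6) is present — its section is the full 18×14.5 rectangle (area 261.00 mm²); the 20×28.5 cube at (4.5, 10) contributes its full rectangle (area 570.00 mm²); Combining (union): the regions partially overlap — summed areas 1290.62 mm² minus the doubly-counted overlap 239.67 mm² gives 1050.95 mm² — area = 1050.95 mm². So its area = 1050.95 mm². Layer 28 (z = 8.4): the r=11.5 cylinder contributes a regular 8-gon of circumradius 11.5 (area = (8/2)·11.500²·sin(360°/8) = 374.06 mm²); the cylinder at (10, 9.5) is not intersected at this z (z outside [15, 30.5]); the cube at (-2.5, 6) is absent (z outside [15, 37]); the cube at (4.5, 10) does not reach this height (z outside [15.5, 27]); Merging all regions: only the r=11.5 cylinder is present, so the union is just that shape — area = 374.06 mm². So its area = 374.06 mm². Layer 65 is larger (1050.95 vs 374.06 mm²).

layer 65 (z = 19.5 mm)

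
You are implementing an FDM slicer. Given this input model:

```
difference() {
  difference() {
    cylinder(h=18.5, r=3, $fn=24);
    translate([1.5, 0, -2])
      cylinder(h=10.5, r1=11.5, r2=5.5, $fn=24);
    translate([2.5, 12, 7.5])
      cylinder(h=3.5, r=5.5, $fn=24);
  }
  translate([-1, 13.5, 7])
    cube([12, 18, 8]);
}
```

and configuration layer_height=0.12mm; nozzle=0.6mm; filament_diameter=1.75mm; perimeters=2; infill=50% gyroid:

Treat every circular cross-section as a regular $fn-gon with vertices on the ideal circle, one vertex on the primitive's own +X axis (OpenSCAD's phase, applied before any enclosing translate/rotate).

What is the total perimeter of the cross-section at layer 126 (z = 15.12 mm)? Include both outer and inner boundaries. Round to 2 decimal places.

At z = 15.12 mm: the r=3 cylinder gives a regular 24-gon of circumradius 3 (constant along its height) (perimeter = 2·24·3.000·sin(180°/24) = 18.80 mm); the cone at (1.5, 0) is absent (z outside [-2, 8.5]); the cylinder at (2.5, 12) is absent (z outside [7.5, 11]); Subtracting the remaining from the first: none of the subtracted shapes is present at this height, so the r=3 cylinder is unchanged — boundary = 18.80 mm; the cube at (-1, 13.5) does not reach this height (z outside [7, 15]); Taking the first minus the rest: none of the subtracted shapes is present at this height, so that combined region is unchanged — boundary = 18.80 mm. Overall, the cross-section is a single solid region. Total boundary length (outer) = 18.80 mm.

18.80 mm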